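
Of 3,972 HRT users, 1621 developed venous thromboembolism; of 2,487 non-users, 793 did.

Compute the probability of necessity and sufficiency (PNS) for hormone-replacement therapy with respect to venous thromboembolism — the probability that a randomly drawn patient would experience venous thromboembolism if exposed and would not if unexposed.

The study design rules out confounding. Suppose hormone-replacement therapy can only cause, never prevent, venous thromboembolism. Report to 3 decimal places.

p₁ = P(outcome | exposed) = 1621/3972 = 0.40811
p₀ = P(outcome | unexposed) = 793/2487 = 0.31886
Under exogeneity and monotonicity, PNS = p₁ − p₀.
PNS = 0.40811 − 0.31886 = 0.089249

PNS ≈ 0.089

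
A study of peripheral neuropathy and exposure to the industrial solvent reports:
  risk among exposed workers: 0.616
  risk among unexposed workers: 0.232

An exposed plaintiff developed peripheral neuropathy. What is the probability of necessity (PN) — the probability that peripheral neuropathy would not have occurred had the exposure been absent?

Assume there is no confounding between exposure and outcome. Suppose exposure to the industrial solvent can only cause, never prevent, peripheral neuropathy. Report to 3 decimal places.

PN ≈ 0.623

Let p₁ = 0.616, p₀ = 0.232.
Under exogeneity and monotonicity, PN = (p₁ − p₀) / p₁.
PN = (0.616 − 0.232) / 0.616 = 0.384 / 0.616 ≈ 0.6234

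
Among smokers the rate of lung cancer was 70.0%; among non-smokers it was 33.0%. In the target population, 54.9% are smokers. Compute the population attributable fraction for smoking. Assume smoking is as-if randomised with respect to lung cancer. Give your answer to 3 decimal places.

p₁ = 0.7, p₀ = 0.33.
Overall risk P(Y=1) = π·p₁ + (1−π)·p₀ = 0.549×0.7 + 0.451×0.33 = 0.53313.
Under exogeneity, PAF = [P(Y=1) − p₀] / P(Y=1).
PAF = (0.53313 − 0.33) / 0.53313 ≈ 0.3810

PAF ≈ 0.381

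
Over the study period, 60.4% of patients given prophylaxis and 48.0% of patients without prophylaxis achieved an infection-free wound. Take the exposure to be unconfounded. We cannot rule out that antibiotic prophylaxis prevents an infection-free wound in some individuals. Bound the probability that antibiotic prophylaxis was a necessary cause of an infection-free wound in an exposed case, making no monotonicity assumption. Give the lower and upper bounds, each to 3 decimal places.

p₁ = 0.604, p₀ = 0.48.
Under exogeneity alone the bounds on PN are max{0,(p₁−p₀)/p₁} ≤ PN ≤ min{1,(1−p₀)/p₁}.
  lower = (p₁ − p₀)/p₁ = 0.124 / 0.604 ≈ 0.2053
  upper = min{1, (1 − p₀)/p₁} = 0.52 / 0.604 ≈ 0.8609

0.205 ≤ PN ≤ 0.861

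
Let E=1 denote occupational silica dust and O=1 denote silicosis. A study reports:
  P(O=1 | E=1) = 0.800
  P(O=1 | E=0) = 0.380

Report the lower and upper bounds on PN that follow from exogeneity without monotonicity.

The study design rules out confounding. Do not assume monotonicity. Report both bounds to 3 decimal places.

Let p₁ = 0.8, p₀ = 0.38.
Under exogeneity alone the bounds on PN are max{0,(p₁−p₀)/p₁} ≤ PN ≤ min{1,(1−p₀)/p₁}.
  lower = (p₁ − p₀)/p₁ = 0.42 / 0.8 ≈ 0.5250
  upper = min{1, (1 − p₀)/p₁} = 0.62 / 0.8 ≈ 0.7750

0.525 ≤ PN ≤ 0.775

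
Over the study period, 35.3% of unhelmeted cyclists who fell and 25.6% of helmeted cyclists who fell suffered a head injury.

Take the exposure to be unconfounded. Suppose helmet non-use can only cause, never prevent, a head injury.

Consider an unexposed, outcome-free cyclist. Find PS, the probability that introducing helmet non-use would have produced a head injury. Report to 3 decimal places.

p₁ = 0.353, p₀ = 0.256.
Under exogeneity and monotonicity, PS = (p₁ − p₀) / (1 − p₀).
PS = (0.353 − 0.256) / (1 − 0.256) = 0.097 / 0.744 ≈ 0.1304

PS ≈ 0.130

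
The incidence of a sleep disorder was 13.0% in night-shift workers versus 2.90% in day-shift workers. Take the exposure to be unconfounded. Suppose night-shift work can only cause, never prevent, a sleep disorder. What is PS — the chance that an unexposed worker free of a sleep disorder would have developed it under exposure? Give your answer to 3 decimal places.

PS ≈ 0.104

p₁ = 0.13, p₀ = 0.029.
Under exogeneity and monotonicity, PS = (p₁ − p₀) / (1 − p₀).
PS = (0.13 − 0.029) / (1 − 0.029) = 0.101 / 0.971 ≈ 0.1040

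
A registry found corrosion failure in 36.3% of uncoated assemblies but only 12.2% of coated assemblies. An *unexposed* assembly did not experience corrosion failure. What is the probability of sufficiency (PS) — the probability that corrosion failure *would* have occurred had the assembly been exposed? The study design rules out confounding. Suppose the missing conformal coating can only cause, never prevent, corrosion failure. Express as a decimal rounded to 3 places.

p₁ = 0.363, p₀ = 0.122.
Under exogeneity and monotonicity, PS = (p₁ − p₀) / (1 − p₀).
PS = (0.363 − 0.122) / (1 − 0.122) = 0.241 / 0.878 ≈ 0.2745

PS ≈ 0.274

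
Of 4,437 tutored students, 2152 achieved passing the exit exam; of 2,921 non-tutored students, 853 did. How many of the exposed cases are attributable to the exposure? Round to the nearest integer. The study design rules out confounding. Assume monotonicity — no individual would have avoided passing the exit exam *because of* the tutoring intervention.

about 856 cases

p₁ = P(outcome | exposed) = 2152/4437 = 0.48501
p₀ = P(outcome | unexposed) = 853/2921 = 0.29202
PN = (p₁ − p₀)/p₁ = (0.48501 − 0.29202) / 0.48501 ≈ 0.39791.
Attributable cases ≈ PN × (exposed cases) = 0.39791 × 2152 ≈ 856.29.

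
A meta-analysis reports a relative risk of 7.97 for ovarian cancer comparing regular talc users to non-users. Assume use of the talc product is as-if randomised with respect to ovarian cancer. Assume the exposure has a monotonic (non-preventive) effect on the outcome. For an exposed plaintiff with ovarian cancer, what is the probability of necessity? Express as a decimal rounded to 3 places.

PN ≈ 0.875

Under exogeneity and monotonicity, PN = (RR − 1) / RR = 1 − 1/RR.
PN = (7.97 − 1) / 7.97 = 6.97 / 7.97 ≈ 0.8745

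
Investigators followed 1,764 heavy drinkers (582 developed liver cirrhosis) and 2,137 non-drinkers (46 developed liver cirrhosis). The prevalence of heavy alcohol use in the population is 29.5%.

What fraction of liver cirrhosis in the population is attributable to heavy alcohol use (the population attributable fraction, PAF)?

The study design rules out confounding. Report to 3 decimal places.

p₁ = P(outcome | exposed) = 582/1764 = 0.32993
p₀ = P(outcome | unexposed) = 46/2137 = 0.021526
Overall risk P(Y=1) = π·p₁ + (1−π)·p₀ = 0.295×0.32993 + 0.705×0.021526 = 0.11251.
Under exogeneity, PAF = [P(Y=1) − p₀] / P(Y=1).
PAF = (0.11251 − 0.021526) / 0.11251 ≈ 0.8087

PAF ≈ 0.809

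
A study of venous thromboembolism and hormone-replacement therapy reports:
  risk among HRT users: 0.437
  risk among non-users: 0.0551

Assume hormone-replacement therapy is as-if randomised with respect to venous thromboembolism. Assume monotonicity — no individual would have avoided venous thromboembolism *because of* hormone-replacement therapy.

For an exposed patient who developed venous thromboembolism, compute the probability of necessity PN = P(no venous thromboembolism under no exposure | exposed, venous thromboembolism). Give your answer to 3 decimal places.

PN ≈ 0.874

Let p₁ = 0.437, p₀ = 0.0551.
Under exogeneity and monotonicity, PN = (p₁ − p₀) / p₁.
PN = (0.437 − 0.0551) / 0.437 = 0.3819 / 0.437 ≈ 0.8739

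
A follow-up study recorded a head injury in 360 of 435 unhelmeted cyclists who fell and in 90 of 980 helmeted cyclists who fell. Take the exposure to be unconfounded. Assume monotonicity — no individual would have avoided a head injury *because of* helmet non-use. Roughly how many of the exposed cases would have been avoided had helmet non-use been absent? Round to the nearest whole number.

about 320 cases

p₁ = P(outcome | exposed) = 360/435 = 0.82759
p₀ = P(outcome | unexposed) = 90/980 = 0.091837
PN = (p₁ − p₀)/p₁ = (0.82759 − 0.091837) / 0.82759 ≈ 0.88903.
Attributable cases ≈ PN × (exposed cases) = 0.88903 × 360 ≈ 320.05.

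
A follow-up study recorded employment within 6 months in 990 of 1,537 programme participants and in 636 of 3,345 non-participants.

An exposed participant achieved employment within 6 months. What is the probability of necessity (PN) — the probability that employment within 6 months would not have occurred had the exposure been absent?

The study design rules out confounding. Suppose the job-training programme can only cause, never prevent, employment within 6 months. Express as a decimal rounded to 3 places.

PN ≈ 0.705

p₁ = P(outcome | exposed) = 990/1537 = 0.64411
p₀ = P(outcome | unexposed) = 636/3345 = 0.19013
Under exogeneity and monotonicity, PN = (p₁ − p₀) / p₁.
PN = (0.64411 − 0.19013) / 0.64411 = 0.45398 / 0.64411 ≈ 0.7048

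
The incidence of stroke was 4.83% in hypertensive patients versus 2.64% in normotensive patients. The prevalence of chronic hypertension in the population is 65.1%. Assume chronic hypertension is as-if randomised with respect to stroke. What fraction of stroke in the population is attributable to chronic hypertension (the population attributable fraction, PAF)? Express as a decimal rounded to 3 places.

PAF ≈ 0.351

p₁ = 0.0483, p₀ = 0.0264.
Overall risk P(Y=1) = π·p₁ + (1−π)·p₀ = 0.651×0.0483 + 0.349×0.0264 = 0.040657.
Under exogeneity, PAF = [P(Y=1) − p₀] / P(Y=1).
PAF = (0.040657 − 0.0264) / 0.040657 ≈ 0.3507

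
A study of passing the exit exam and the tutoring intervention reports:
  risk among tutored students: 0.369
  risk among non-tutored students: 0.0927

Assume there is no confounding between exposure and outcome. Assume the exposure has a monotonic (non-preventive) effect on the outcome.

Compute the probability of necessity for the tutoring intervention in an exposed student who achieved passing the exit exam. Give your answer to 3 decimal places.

Let p₁ = 0.369, p₀ = 0.0927.
Under exogeneity and monotonicity, PN = (p₁ − p₀) / p₁.
PN = (0.369 − 0.0927) / 0.369 = 0.2763 / 0.369 ≈ 0.7488

PN ≈ 0.749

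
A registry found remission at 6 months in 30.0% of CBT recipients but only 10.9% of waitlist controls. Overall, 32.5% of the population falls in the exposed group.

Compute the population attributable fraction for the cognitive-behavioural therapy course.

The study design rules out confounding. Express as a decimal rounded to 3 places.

PAF ≈ 0.363

p₁ = 0.3, p₀ = 0.109.
Overall risk P(Y=1) = π·p₁ + (1−π)·p₀ = 0.325×0.3 + 0.675×0.109 = 0.17108.
Under exogeneity, PAF = [P(Y=1) − p₀] / P(Y=1).
PAF = (0.17108 − 0.109) / 0.17108 ≈ 0.3629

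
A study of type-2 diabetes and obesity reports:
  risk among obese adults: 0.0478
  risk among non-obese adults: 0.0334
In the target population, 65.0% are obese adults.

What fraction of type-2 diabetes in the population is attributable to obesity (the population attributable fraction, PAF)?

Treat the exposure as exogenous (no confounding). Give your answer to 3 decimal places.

Let p₁ = 0.0478, p₀ = 0.0334.
Overall risk P(Y=1) = π·p₁ + (1−π)·p₀ = 0.65×0.0478 + 0.35×0.0334 = 0.04276.
Under exogeneity, PAF = [P(Y=1) − p₀] / P(Y=1).
PAF = (0.04276 − 0.0334) / 0.04276 ≈ 0.2189

PAF ≈ 0.219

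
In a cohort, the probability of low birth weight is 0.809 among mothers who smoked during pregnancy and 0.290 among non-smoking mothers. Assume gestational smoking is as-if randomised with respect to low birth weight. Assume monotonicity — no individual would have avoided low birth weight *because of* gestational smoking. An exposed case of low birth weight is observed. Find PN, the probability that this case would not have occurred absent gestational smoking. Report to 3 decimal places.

PN ≈ 0.642

Let p₁ = 0.809, p₀ = 0.29.
Under exogeneity and monotonicity, PN = (p₁ − p₀) / p₁.
PN = (0.809 − 0.29) / 0.809 = 0.519 / 0.809 ≈ 0.6415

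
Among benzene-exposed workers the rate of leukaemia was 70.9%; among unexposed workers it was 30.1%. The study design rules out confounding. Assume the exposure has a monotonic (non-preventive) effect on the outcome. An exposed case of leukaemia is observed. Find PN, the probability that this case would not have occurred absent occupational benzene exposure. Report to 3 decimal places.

PN ≈ 0.575

p₁ = 0.709, p₀ = 0.301.
Under exogeneity and monotonicity, PN = (p₁ − p₀) / p₁.
PN = (0.709 − 0.301) / 0.709 = 0.408 / 0.709 ≈ 0.5755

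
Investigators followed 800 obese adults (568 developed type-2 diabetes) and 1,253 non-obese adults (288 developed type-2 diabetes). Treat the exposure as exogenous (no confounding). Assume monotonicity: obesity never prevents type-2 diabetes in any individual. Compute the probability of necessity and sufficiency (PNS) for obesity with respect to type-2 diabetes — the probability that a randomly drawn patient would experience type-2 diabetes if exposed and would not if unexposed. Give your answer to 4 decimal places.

p₁ = P(outcome | exposed) = 568/800 = 0.71
p₀ = P(outcome | unexposed) = 288/1253 = 0.22985
Under exogeneity and monotonicity, PNS = p₁ − p₀.
PNS = 0.71 − 0.22985 = 0.48015

PNS ≈ 0.4802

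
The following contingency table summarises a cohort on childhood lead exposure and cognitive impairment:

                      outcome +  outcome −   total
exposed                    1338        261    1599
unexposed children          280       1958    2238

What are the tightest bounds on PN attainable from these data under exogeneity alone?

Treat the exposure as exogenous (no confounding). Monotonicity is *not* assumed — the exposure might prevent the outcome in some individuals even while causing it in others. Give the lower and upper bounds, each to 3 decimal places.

0.850 ≤ PN ≤ 1.000

p₁ = P(outcome | exposed) = 1338/1599 = 0.83677
p₀ = P(outcome | unexposed) = 280/2238 = 0.12511
Under exogeneity alone the bounds on PN are max{0,(p₁−p₀)/p₁} ≤ PN ≤ min{1,(1−p₀)/p₁}.
  lower = (p₁ − p₀)/p₁ = 0.71166 / 0.83677 ≈ 0.8505
  upper = min{1, (1 − p₀)/p₁} = 0.87489 / 0.83677 ≈ 1.0456 → capped at 1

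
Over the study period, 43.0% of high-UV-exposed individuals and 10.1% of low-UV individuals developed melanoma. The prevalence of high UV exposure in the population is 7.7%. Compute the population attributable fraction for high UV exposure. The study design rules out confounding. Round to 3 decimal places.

p₁ = 0.43, p₀ = 0.101.
Overall risk P(Y=1) = π·p₁ + (1−π)·p₀ = 0.077×0.43 + 0.923×0.101 = 0.12633.
Under exogeneity, PAF = [P(Y=1) − p₀] / P(Y=1).
PAF = (0.12633 − 0.101) / 0.12633 ≈ 0.2005

PAF ≈ 0.201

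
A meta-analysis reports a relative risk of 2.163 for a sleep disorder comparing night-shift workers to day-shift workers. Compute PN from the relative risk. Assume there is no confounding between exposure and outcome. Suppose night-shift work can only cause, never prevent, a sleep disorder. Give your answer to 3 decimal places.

PN ≈ 0.538

Under exogeneity and monotonicity, PN = (RR − 1) / RR = 1 − 1/RR.
PN = (2.163 − 1) / 2.163 = 1.163 / 2.163 ≈ 0.5377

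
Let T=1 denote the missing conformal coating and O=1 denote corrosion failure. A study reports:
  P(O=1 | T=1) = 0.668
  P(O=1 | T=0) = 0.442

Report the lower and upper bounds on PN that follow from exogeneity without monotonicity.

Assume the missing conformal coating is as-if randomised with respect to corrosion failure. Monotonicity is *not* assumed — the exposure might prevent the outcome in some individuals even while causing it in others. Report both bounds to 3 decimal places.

Let p₁ = 0.668, p₀ = 0.442.
Under exogeneity alone the bounds on PN are max{0,(p₁−p₀)/p₁} ≤ PN ≤ min{1,(1−p₀)/p₁}.
  lower = (p₁ − p₀)/p₁ = 0.226 / 0.668 ≈ 0.3383
  upper = min{1, (1 − p₀)/p₁} = 0.558 / 0.668 ≈ 0.8353

0.338 ≤ PN ≤ 0.835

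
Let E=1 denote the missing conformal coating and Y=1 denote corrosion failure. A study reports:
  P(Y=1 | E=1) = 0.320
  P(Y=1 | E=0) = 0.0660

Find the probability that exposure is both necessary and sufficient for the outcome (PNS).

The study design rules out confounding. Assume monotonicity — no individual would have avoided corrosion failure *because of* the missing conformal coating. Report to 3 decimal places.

PNS ≈ 0.254

Let p₁ = 0.32, p₀ = 0.066.
Under exogeneity and monotonicity, PNS = p₁ − p₀.
PNS = 0.32 − 0.066 = 0.254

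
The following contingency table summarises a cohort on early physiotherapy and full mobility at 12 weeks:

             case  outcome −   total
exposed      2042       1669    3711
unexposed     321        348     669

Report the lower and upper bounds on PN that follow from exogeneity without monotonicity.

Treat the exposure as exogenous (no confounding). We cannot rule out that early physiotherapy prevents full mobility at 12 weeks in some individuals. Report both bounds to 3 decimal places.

0.128 ≤ PN ≤ 0.945

p₁ = P(outcome | exposed) = 2042/3711 = 0.55026
p₀ = P(outcome | unexposed) = 321/669 = 0.47982
Under exogeneity alone the bounds on PN are max{0,(p₁−p₀)/p₁} ≤ PN ≤ min{1,(1−p₀)/p₁}.
  lower = (p₁ − p₀)/p₁ = 0.070435 / 0.55026 ≈ 0.1280
  upper = min{1, (1 − p₀)/p₁} = 0.52018 / 0.55026 ≈ 0.9453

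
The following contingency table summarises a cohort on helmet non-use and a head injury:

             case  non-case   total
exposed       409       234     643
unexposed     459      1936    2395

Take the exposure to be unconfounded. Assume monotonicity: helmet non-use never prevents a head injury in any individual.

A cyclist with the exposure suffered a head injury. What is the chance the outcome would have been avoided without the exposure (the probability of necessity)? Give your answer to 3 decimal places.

p₁ = P(outcome | exposed) = 409/643 = 0.63608
p₀ = P(outcome | unexposed) = 459/2395 = 0.19165
Under exogeneity and monotonicity, PN = (p₁ − p₀)/p₁.
PN = (0.63608 − 0.19165) / 0.63608 ≈ 0.6987

PN ≈ 0.699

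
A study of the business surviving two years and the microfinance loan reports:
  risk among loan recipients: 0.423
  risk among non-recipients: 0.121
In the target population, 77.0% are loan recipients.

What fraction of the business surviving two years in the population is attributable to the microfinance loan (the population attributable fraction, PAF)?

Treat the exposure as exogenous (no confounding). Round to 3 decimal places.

Let p₁ = 0.423, p₀ = 0.121.
Overall risk P(Y=1) = π·p₁ + (1−π)·p₀ = 0.77×0.423 + 0.23×0.121 = 0.35354.
Under exogeneity, PAF = [P(Y=1) − p₀] / P(Y=1).
PAF = (0.35354 − 0.121) / 0.35354 ≈ 0.6577

PAF ≈ 0.658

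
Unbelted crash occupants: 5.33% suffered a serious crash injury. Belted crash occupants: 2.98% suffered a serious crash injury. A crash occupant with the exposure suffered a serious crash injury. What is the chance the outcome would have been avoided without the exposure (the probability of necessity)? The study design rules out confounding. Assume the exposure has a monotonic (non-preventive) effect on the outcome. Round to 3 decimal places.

p₁ = 0.0533, p₀ = 0.0298.
Under exogeneity and monotonicity, PN = (p₁ − p₀) / p₁.
PN = (0.0533 − 0.0298) / 0.0533 = 0.0235 / 0.0533 ≈ 0.4409

PN ≈ 0.441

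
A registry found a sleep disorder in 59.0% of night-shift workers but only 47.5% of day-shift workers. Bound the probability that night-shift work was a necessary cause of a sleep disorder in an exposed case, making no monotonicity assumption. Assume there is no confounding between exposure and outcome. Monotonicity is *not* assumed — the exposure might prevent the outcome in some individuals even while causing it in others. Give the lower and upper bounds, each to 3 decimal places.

p₁ = 0.59, p₀ = 0.475.
Under exogeneity alone the bounds on PN are max{0,(p₁−p₀)/p₁} ≤ PN ≤ min{1,(1−p₀)/p₁}.
  lower = (p₁ − p₀)/p₁ = 0.115 / 0.59 ≈ 0.1949
  upper = min{1, (1 − p₀)/p₁} = 0.525 / 0.59 ≈ 0.8898

0.195 ≤ PN ≤ 0.890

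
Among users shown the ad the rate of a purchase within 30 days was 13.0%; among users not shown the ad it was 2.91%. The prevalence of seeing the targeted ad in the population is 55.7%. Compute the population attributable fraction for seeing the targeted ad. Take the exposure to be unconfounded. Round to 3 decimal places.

PAF ≈ 0.659

p₁ = 0.13, p₀ = 0.0291.
Overall risk P(Y=1) = π·p₁ + (1−π)·p₀ = 0.557×0.13 + 0.443×0.0291 = 0.085301.
Under exogeneity, PAF = [P(Y=1) − p₀] / P(Y=1).
PAF = (0.085301 − 0.0291) / 0.085301 ≈ 0.6589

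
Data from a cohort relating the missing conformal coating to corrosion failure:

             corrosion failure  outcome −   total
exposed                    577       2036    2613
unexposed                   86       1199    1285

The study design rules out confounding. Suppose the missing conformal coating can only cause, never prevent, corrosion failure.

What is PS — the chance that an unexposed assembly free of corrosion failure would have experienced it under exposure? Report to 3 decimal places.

p₁ = P(outcome | exposed) = 577/2613 = 0.22082
p₀ = P(outcome | unexposed) = 86/1285 = 0.066926
Under exogeneity and monotonicity, PS = (p₁ − p₀) / (1 − p₀).
PS = (0.22082 − 0.066926) / (1 − 0.066926) = 0.15389 / 0.93307 ≈ 0.1649

PS ≈ 0.165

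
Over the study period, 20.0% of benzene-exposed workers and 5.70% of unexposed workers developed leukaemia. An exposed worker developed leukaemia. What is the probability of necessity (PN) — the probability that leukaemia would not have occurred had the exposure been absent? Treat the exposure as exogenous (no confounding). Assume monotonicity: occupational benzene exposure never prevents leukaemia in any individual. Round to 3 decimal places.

p₁ = 0.2, p₀ = 0.057.
Under exogeneity and monotonicity, PN = (p₁ − p₀) / p₁.
PN = (0.2 − 0.057) / 0.2 = 0.143 / 0.2 ≈ 0.7150

PN ≈ 0.715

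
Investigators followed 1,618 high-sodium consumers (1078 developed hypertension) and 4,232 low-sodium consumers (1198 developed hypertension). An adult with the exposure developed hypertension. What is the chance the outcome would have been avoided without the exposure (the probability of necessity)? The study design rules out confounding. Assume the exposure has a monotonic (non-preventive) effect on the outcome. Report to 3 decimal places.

PN ≈ 0.575

p₁ = P(outcome | exposed) = 1078/1618 = 0.66625
p₀ = P(outcome | unexposed) = 1198/4232 = 0.28308
Under exogeneity and monotonicity, PN = (p₁ − p₀) / p₁.
PN = (0.66625 − 0.28308) / 0.66625 = 0.38317 / 0.66625 ≈ 0.5751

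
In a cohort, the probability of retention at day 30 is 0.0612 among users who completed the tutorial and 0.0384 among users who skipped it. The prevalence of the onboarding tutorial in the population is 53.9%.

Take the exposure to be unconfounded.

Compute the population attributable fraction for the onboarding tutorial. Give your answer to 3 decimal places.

PAF ≈ 0.242

Let p₁ = 0.0612, p₀ = 0.0384.
Overall risk P(Y=1) = π·p₁ + (1−π)·p₀ = 0.539×0.0612 + 0.461×0.0384 = 0.050689.
Under exogeneity, PAF = [P(Y=1) − p₀] / P(Y=1).
PAF = (0.050689 − 0.0384) / 0.050689 ≈ 0.2424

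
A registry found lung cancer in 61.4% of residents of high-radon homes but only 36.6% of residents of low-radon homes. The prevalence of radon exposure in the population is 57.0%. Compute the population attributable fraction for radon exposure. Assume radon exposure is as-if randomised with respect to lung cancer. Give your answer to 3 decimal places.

PAF ≈ 0.279

p₁ = 0.614, p₀ = 0.366.
Overall risk P(Y=1) = π·p₁ + (1−π)·p₀ = 0.57×0.614 + 0.43×0.366 = 0.50736.
Under exogeneity, PAF = [P(Y=1) − p₀] / P(Y=1).
PAF = (0.50736 − 0.366) / 0.50736 ≈ 0.2786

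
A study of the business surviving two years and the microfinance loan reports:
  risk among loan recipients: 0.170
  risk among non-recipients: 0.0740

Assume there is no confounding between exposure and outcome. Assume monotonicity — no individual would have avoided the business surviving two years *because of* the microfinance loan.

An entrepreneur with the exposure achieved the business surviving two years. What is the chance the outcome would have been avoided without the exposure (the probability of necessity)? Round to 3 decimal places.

PN ≈ 0.565

Let p₁ = 0.17, p₀ = 0.074.
Under exogeneity and monotonicity, PN = (p₁ − p₀) / p₁.
PN = (0.17 − 0.074) / 0.17 = 0.096 / 0.17 ≈ 0.5647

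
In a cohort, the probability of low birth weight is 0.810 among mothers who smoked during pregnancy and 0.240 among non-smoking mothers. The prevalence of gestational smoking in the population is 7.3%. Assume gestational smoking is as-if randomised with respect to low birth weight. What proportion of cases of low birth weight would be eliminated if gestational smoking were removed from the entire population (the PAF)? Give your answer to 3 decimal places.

PAF ≈ 0.148

Let p₁ = 0.81, p₀ = 0.24.
Overall risk P(Y=1) = π·p₁ + (1−π)·p₀ = 0.073×0.81 + 0.927×0.24 = 0.28161.
Under exogeneity, PAF = [P(Y=1) − p₀] / P(Y=1).
PAF = (0.28161 − 0.24) / 0.28161 ≈ 0.1478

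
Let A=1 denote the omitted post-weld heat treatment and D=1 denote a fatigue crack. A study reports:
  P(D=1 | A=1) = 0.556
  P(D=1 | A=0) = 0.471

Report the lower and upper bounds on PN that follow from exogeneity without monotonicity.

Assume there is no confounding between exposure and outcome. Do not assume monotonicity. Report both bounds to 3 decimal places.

0.153 ≤ PN ≤ 0.951

Let p₁ = 0.556, p₀ = 0.471.
Under exogeneity alone the bounds on PN are max{0,(p₁−p₀)/p₁} ≤ PN ≤ min{1,(1−p₀)/p₁}.
  lower = (p₁ − p₀)/p₁ = 0.085 / 0.556 ≈ 0.1529
  upper = min{1, (1 − p₀)/p₁} = 0.529 / 0.556 ≈ 0.9514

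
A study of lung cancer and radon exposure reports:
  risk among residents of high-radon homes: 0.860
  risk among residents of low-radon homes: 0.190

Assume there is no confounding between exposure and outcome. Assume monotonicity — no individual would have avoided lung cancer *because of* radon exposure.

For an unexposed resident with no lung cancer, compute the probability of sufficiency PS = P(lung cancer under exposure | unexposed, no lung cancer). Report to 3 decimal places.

Let p₁ = 0.86, p₀ = 0.19.
Under exogeneity and monotonicity, PS = (p₁ − p₀) / (1 − p₀).
PS = (0.86 − 0.19) / (1 − 0.19) = 0.67 / 0.81 ≈ 0.8272

PS ≈ 0.827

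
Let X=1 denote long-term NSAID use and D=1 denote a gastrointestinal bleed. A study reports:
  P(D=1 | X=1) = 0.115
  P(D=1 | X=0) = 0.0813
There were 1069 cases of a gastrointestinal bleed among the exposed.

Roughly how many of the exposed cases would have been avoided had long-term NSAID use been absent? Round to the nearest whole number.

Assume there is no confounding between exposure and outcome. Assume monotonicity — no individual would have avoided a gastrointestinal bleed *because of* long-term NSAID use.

Let p₁ = 0.115, p₀ = 0.0813.
PN = (p₁ − p₀)/p₁ = (0.115 − 0.0813) / 0.115 ≈ 0.29304.
Attributable cases ≈ PN × (exposed cases) = 0.29304 × 1069 ≈ 313.26.

about 313 cases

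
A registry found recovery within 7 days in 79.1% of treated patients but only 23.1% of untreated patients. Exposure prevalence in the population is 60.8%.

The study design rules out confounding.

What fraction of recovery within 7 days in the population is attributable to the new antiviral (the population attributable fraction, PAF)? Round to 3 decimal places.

PAF ≈ 0.596

p₁ = 0.791, p₀ = 0.231.
Overall risk P(Y=1) = π·p₁ + (1−π)·p₀ = 0.608×0.791 + 0.392×0.231 = 0.57148.
Under exogeneity, PAF = [P(Y=1) − p₀] / P(Y=1).
PAF = (0.57148 − 0.231) / 0.57148 ≈ 0.5958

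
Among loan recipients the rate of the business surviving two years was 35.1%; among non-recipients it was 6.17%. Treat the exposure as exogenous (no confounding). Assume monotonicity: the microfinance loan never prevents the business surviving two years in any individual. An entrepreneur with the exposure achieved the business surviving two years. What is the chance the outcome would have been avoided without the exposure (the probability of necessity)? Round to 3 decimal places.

PN ≈ 0.824

p₁ = 0.351, p₀ = 0.0617.
Under exogeneity and monotonicity, PN = (p₁ − p₀) / p₁.
PN = (0.351 − 0.0617) / 0.351 = 0.2893 / 0.351 ≈ 0.8242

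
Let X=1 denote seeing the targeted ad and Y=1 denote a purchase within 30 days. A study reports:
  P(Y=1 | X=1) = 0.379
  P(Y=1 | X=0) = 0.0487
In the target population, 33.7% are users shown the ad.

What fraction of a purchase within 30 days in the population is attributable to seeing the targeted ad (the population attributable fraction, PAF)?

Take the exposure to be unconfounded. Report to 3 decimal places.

PAF ≈ 0.696

Let p₁ = 0.379, p₀ = 0.0487.
Overall risk P(Y=1) = π·p₁ + (1−π)·p₀ = 0.337×0.379 + 0.663×0.0487 = 0.16001.
Under exogeneity, PAF = [P(Y=1) − p₀] / P(Y=1).
PAF = (0.16001 − 0.0487) / 0.16001 ≈ 0.6956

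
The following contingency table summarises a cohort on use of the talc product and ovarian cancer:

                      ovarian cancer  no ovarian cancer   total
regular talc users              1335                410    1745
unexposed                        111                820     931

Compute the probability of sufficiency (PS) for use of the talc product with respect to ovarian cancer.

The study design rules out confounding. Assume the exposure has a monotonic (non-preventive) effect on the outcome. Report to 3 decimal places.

PS ≈ 0.733

p₁ = P(outcome | exposed) = 1335/1745 = 0.76504
p₀ = P(outcome | unexposed) = 111/931 = 0.11923
Under exogeneity and monotonicity, PS = (p₁ − p₀) / (1 − p₀).
PS = (0.76504 − 0.11923) / (1 − 0.11923) = 0.64582 / 0.88077 ≈ 0.7332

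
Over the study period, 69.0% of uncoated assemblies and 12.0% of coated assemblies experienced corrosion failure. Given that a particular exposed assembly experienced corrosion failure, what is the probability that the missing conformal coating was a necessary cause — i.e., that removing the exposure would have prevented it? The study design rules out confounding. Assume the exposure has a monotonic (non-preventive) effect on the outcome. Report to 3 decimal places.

PN ≈ 0.826

p₁ = 0.69, p₀ = 0.12.
Under exogeneity and monotonicity, PN = (p₁ − p₀) / p₁.
PN = (0.69 − 0.12) / 0.69 = 0.57 / 0.69 ≈ 0.8261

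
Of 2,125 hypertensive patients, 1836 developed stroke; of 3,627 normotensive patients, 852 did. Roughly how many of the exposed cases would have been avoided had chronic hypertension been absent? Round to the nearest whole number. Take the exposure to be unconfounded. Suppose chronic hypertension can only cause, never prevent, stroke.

about 1337 cases

p₁ = P(outcome | exposed) = 1836/2125 = 0.864
p₀ = P(outcome | unexposed) = 852/3627 = 0.2349
PN = (p₁ − p₀)/p₁ = (0.864 − 0.2349) / 0.864 ≈ 0.72812.
Attributable cases ≈ PN × (exposed cases) = 0.72812 × 1836 ≈ 1336.83.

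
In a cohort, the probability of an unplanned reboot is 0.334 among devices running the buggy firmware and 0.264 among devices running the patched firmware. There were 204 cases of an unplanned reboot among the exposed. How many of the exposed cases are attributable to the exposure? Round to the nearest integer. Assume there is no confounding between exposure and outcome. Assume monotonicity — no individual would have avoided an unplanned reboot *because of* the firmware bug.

Let p₁ = 0.334, p₀ = 0.264.
PN = (p₁ − p₀)/p₁ = (0.334 − 0.264) / 0.334 ≈ 0.20958.
Attributable cases ≈ PN × (exposed cases) = 0.20958 × 204 ≈ 42.75.

about 43 cases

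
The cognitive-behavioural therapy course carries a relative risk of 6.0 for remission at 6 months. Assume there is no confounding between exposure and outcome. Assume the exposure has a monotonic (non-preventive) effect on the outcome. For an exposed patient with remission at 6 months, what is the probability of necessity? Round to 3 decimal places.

PN ≈ 0.833

Under exogeneity and monotonicity, PN = (RR − 1) / RR = 1 − 1/RR.
PN = (6.0 − 1) / 6.0 = 5 / 6.0 ≈ 0.8333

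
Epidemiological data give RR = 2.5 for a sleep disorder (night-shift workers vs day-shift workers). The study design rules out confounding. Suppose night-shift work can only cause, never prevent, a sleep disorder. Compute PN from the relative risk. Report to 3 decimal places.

PN ≈ 0.600

Under exogeneity and monotonicity, PN = (RR − 1) / RR = 1 − 1/RR.
PN = (2.5 − 1) / 2.5 = 1.5 / 2.5 ≈ 0.6000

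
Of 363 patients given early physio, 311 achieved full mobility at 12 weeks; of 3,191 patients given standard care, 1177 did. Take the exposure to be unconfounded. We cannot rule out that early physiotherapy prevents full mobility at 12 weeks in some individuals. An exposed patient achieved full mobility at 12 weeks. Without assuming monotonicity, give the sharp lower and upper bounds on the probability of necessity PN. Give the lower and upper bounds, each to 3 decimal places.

0.569 ≤ PN ≤ 0.737

p₁ = P(outcome | exposed) = 311/363 = 0.85675
p₀ = P(outcome | unexposed) = 1177/3191 = 0.36885
Under exogeneity alone the bounds on PN are max{0,(p₁−p₀)/p₁} ≤ PN ≤ min{1,(1−p₀)/p₁}.
  lower = (p₁ − p₀)/p₁ = 0.4879 / 0.85675 ≈ 0.5695
  upper = min{1, (1 − p₀)/p₁} = 0.63115 / 0.85675 ≈ 0.7367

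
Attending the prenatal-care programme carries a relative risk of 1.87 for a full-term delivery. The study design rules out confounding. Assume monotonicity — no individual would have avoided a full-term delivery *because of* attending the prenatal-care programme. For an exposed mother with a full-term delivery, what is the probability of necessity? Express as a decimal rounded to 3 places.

PN ≈ 0.465

Under exogeneity and monotonicity, PN = (RR − 1) / RR = 1 − 1/RR.
PN = (1.87 − 1) / 1.87 = 0.87 / 1.87 ≈ 0.4652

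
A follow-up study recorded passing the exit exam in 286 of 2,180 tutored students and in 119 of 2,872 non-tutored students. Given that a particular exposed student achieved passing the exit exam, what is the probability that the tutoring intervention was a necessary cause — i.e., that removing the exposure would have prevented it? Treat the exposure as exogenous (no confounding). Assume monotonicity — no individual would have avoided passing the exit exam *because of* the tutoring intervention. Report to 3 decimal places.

p₁ = P(outcome | exposed) = 286/2180 = 0.13119
p₀ = P(outcome | unexposed) = 119/2872 = 0.041435
Under exogeneity and monotonicity, PN = (p₁ − p₀) / p₁.
PN = (0.13119 − 0.041435) / 0.13119 = 0.089758 / 0.13119 ≈ 0.6842

PN ≈ 0.684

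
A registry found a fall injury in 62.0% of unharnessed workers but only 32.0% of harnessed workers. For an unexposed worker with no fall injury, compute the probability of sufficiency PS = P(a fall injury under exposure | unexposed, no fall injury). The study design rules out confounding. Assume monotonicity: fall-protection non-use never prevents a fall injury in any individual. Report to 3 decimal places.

p₁ = 0.62, p₀ = 0.32.
Under exogeneity and monotonicity, PS = (p₁ − p₀) / (1 − p₀).
PS = (0.62 − 0.32) / (1 − 0.32) = 0.3 / 0.68 ≈ 0.4412

PS ≈ 0.441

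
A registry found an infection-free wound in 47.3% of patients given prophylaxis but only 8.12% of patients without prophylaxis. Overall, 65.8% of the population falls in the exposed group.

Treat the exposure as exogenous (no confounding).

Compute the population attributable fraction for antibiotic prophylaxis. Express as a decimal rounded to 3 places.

p₁ = 0.473, p₀ = 0.0812.
Overall risk P(Y=1) = π·p₁ + (1−π)·p₀ = 0.658×0.473 + 0.342×0.0812 = 0.339.
Under exogeneity, PAF = [P(Y=1) − p₀] / P(Y=1).
PAF = (0.339 − 0.0812) / 0.339 ≈ 0.7605

PAF ≈ 0.760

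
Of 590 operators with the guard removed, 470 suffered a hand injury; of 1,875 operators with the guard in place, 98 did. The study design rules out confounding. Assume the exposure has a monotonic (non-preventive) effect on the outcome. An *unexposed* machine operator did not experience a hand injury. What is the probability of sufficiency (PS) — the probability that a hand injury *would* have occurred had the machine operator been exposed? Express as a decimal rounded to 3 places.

p₁ = P(outcome | exposed) = 470/590 = 0.79661
p₀ = P(outcome | unexposed) = 98/1875 = 0.052267
Under exogeneity and monotonicity, PS = (p₁ − p₀) / (1 − p₀).
PS = (0.79661 − 0.052267) / (1 − 0.052267) = 0.74434 / 0.94773 ≈ 0.7854

PS ≈ 0.785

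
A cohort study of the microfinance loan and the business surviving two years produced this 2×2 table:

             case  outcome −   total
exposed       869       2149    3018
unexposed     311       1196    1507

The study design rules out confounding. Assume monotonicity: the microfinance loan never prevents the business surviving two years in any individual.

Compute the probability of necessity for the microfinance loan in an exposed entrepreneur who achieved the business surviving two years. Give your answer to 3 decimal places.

PN ≈ 0.283

p₁ = P(outcome | exposed) = 869/3018 = 0.28794
p₀ = P(outcome | unexposed) = 311/1507 = 0.20637
Under exogeneity and monotonicity, PN = (p₁ − p₀)/p₁.
PN = (0.28794 − 0.20637) / 0.28794 ≈ 0.2833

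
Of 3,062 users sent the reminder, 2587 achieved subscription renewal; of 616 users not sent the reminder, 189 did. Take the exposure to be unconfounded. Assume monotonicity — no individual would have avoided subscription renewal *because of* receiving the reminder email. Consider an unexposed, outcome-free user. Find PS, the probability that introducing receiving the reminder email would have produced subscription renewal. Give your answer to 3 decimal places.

p₁ = P(outcome | exposed) = 2587/3062 = 0.84487
p₀ = P(outcome | unexposed) = 189/616 = 0.30682
Under exogeneity and monotonicity, PS = (p₁ − p₀) / (1 − p₀).
PS = (0.84487 − 0.30682) / (1 − 0.30682) = 0.53805 / 0.69318 ≈ 0.7762

PS ≈ 0.776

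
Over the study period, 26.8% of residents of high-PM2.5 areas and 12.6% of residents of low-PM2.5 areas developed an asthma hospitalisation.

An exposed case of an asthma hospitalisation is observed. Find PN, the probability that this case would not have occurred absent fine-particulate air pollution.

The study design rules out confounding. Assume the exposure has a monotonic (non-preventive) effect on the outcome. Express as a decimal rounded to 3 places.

p₁ = 0.268, p₀ = 0.126.
Under exogeneity and monotonicity, PN = (p₁ − p₀) / p₁.
PN = (0.268 − 0.126) / 0.268 = 0.142 / 0.268 ≈ 0.5299

PN ≈ 0.530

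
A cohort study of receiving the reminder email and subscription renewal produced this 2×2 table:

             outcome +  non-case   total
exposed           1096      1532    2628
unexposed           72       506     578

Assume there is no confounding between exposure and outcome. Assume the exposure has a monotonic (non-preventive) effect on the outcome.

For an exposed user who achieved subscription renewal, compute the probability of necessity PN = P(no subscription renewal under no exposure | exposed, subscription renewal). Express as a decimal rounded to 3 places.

p₁ = P(outcome | exposed) = 1096/2628 = 0.41705
p₀ = P(outcome | unexposed) = 72/578 = 0.12457
Under exogeneity and monotonicity, PN = (p₁ − p₀)/p₁.
PN = (0.41705 − 0.12457) / 0.41705 ≈ 0.7013

PN ≈ 0.701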